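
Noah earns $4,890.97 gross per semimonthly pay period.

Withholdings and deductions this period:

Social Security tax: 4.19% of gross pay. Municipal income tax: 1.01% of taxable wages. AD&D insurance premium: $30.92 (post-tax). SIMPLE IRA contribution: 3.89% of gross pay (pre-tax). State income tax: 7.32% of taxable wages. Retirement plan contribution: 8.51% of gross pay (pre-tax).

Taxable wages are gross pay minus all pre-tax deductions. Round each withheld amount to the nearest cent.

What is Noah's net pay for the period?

$3,691.75

Retirement plan contribution: $4,890.97 × 0.0851 = $416.22
SIMPLE IRA contribution: $4,890.97 × 0.0389 = $190.26
Pre-tax total = $416.22 + $190.26 = $606.48
Taxable wages = $4,890.97 − $606.48 = $4,284.49
Municipal income tax: $4,284.49 × 0.0101 = $43.27
State income tax: $4,284.49 × 0.0732 = $313.62
Social Security tax: $4,890.97 × 0.0419 = $204.93
AD&D insurance premium: $30.92
Total deductions = $416.22 + $190.26 + $43.27 + $313.62 + $204.93 + $30.92 = $1,199.22
Net pay = $4,890.97 − $1,199.22 = $3,691.75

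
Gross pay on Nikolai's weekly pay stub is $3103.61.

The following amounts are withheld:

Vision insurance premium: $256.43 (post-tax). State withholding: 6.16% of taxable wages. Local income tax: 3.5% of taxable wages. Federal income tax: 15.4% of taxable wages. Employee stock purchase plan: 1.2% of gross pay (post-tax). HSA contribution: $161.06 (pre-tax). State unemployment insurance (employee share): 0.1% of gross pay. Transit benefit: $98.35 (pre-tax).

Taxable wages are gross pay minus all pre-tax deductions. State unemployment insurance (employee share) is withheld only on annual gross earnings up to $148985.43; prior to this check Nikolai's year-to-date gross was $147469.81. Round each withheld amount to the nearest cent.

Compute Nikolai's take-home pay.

$1836.25

HSA contribution: $161.06
Transit benefit: $98.35
Pre-tax total = $161.06 + $98.35 = $259.41
Taxable wages = $3103.61 − $259.41 = $2844.20
State withholding: $2844.20 × 0.0616 = $175.20
Local income tax: $2844.20 × 0.035 = $99.55
Federal income tax: $2844.20 × 0.154 = $438.01
State unemployment insurance (employee share): only $148985.43 − $147469.81 = $1515.62 of this check is subject → $1515.62 × 0.001 = $1.52
Employee stock purchase plan: $3103.61 × 0.012 = $37.24
Vision insurance premium: $256.43
Total deductions = $161.06 + $98.35 + $175.20 + $99.55 + $438.01 + $1.52 + $37.24 + $256.43 = $1267.36
Net pay = $3103.61 − $1267.36 = $1836.25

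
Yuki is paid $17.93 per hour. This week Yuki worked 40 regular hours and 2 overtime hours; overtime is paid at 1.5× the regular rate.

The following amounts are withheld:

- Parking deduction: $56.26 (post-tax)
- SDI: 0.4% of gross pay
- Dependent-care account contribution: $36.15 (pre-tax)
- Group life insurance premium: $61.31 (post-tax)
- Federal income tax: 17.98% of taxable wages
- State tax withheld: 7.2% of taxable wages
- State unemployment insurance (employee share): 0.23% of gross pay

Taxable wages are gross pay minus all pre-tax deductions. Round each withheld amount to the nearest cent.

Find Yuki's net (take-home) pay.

$427.39

Regular pay: 40 × $17.93 = $717.20
Overtime pay: 2 × $17.93 × 1.5 = $53.79
Gross pay = $717.20 + $53.79 = $770.99
Dependent-care account contribution: $36.15
Taxable wages = $770.99 − $36.15 = $734.84
State tax withheld: $734.84 × 0.072 = $52.91
Federal income tax: $734.84 × 0.1798 = $132.12
State unemployment insurance (employee share): $770.99 × 0.0023 = $1.77
SDI: $770.99 × 0.004 = $3.08
Group life insurance premium: $61.31
Parking deduction: $56.26
Total deductions = $36.15 + $52.91 + $132.12 + $1.77 + $3.08 + $61.31 + $56.26 = $343.60
Net pay = $770.99 − $343.60 = $427.39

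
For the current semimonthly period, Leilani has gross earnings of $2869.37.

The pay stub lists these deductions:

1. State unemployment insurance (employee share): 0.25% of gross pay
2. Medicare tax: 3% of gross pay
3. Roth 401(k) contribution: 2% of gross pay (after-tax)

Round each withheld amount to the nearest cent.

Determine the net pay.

$2718.73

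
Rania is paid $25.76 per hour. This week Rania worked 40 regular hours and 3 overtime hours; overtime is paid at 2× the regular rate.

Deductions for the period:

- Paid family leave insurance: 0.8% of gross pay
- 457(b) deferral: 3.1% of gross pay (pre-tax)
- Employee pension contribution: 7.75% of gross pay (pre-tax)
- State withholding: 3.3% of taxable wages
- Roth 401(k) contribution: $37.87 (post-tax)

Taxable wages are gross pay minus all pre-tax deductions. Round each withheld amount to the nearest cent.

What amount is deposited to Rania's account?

$974.19

Regular pay: 40 × $25.76 = $1,030.40
Overtime pay: 3 × $25.76 × 2 = $154.56
Gross pay = $1,030.40 + $154.56 = $1,184.96
Employee pension contribution: $1,184.96 × 0.0775 = $91.83
457(b) deferral: $1,184.96 × 0.031 = $36.73
Pre-tax total = $91.83 + $36.73 = $128.56
Taxable wages = $1,184.96 − $128.56 = $1,056.40
State withholding: $1,056.40 × 0.033 = $34.86
Paid family leave insurance: $1,184.96 × 0.008 = $9.48
Roth 401(k) contribution: $37.87
Total deductions = $91.83 + $36.73 + $34.86 + $9.48 + $37.87 = $210.77
Net pay = $1,184.96 − $210.77 = $974.19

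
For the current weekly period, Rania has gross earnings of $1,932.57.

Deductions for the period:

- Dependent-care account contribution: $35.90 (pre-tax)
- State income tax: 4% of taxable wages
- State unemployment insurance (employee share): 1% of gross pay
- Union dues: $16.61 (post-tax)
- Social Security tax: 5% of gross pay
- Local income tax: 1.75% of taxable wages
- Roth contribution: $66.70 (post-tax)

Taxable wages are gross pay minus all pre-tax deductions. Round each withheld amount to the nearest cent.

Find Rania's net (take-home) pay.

Dependent-care account contribution: $35.90
Taxable wages = $1,932.57 − $35.90 = $1,896.67
State income tax: $1,896.67 × 0.04 = $75.87
Local income tax: $1,896.67 × 0.0175 = $33.19
State unemployment insurance (employee share): $1,932.57 × 0.01 = $19.33
Social Security tax: $1,932.57 × 0.05 = $96.63
Union dues: $16.61
Roth contribution: $66.70
Total deductions = $35.90 + $75.87 + $33.19 + $19.33 + $96.63 + $16.61 + $66.70 = $344.23
Net pay = $1,932.57 − $344.23 = $1,588.34

$1,588.34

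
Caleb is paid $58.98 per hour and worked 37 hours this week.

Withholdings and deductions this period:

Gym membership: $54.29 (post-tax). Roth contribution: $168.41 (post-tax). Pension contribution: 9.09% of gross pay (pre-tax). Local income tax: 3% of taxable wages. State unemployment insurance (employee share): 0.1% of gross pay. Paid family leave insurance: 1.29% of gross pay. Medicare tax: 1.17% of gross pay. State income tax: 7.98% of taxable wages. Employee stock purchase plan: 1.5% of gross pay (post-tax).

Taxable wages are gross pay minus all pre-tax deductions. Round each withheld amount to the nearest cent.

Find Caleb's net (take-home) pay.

$1,454.77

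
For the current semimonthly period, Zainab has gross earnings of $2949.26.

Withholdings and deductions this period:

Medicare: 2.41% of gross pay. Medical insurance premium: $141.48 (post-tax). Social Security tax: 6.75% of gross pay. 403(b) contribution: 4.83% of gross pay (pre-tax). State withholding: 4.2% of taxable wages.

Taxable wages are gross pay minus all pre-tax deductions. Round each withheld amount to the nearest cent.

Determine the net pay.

$2277.28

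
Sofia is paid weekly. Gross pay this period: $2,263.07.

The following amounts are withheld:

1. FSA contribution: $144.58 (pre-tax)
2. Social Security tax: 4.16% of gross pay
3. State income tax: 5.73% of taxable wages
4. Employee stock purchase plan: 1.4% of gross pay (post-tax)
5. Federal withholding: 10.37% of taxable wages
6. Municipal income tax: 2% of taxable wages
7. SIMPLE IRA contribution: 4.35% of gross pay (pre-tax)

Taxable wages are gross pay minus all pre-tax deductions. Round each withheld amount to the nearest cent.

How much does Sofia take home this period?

$1,528.60

SIMPLE IRA contribution: $2,263.07 × 0.0435 = $98.44
FSA contribution: $144.58
Pre-tax total = $98.44 + $144.58 = $243.02
Taxable wages = $2,263.07 − $243.02 = $2,020.05
State income tax: $2,020.05 × 0.0573 = $115.75
Federal withholding: $2,020.05 × 0.1037 = $209.48
Municipal income tax: $2,020.05 × 0.02 = $40.40
Social Security tax: $2,263.07 × 0.0416 = $94.14
Employee stock purchase plan: $2,263.07 × 0.014 = $31.68
Total deductions = $98.44 + $144.58 + $115.75 + $209.48 + $40.40 + $94.14 + $31.68 = $734.47
Net pay = $2,263.07 − $734.47 = $1,528.60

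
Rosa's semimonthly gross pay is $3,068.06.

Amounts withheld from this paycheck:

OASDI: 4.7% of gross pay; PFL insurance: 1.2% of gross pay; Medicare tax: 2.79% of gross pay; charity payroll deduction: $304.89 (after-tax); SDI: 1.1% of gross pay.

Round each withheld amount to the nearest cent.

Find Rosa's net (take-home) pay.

PFL insurance: $3,068.06 × 0.012 = $36.82
OASDI: $3,068.06 × 0.047 = $144.20
SDI: $3,068.06 × 0.011 = $33.75
Medicare tax: $3,068.06 × 0.0279 = $85.60
Charity payroll deduction: $304.89
Total deductions = $36.82 + $144.20 + $33.75 + $85.60 + $304.89 = $605.26
Net pay = $3,068.06 − $605.26 = $2,462.80

$2,462.80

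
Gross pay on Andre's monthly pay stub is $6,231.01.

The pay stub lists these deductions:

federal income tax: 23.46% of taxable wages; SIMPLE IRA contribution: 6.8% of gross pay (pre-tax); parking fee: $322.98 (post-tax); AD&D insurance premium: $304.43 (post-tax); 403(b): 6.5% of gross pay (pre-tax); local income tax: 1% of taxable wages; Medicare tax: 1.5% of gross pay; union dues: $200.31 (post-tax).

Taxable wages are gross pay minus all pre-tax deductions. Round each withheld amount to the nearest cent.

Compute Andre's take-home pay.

SIMPLE IRA contribution: $6,231.01 × 0.068 = $423.71
403(b): $6,231.01 × 0.065 = $405.02
Pre-tax total = $423.71 + $405.02 = $828.73
Taxable wages = $6,231.01 − $828.73 = $5,402.28
Federal income tax: $5,402.28 × 0.2346 = $1,267.37
Local income tax: $5,402.28 × 0.01 = $54.02
Medicare tax: $6,231.01 × 0.015 = $93.47
Parking fee: $322.98
AD&D insurance premium: $304.43
Union dues: $200.31
Total deductions = $423.71 + $405.02 + $1,267.37 + $54.02 + $93.47 + $322.98 + $304.43 + $200.31 = $3,071.31
Net pay = $6,231.01 − $3,071.31 = $3,159.70

$3,159.70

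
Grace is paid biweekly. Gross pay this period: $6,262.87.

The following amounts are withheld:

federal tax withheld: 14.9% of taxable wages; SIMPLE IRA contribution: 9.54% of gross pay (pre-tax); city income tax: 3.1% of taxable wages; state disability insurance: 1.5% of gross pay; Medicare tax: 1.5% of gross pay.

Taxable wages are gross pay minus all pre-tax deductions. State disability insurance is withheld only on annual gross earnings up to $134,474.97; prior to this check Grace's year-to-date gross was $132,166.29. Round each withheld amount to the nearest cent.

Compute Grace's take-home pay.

SIMPLE IRA contribution: $6,262.87 × 0.0954 = $597.48
Taxable wages = $6,262.87 − $597.48 = $5,665.39
City income tax: $5,665.39 × 0.031 = $175.63
Federal tax withheld: $5,665.39 × 0.149 = $844.14
State disability insurance: only $134,474.97 − $132,166.29 = $2,308.68 of this check is subject → $2,308.68 × 0.015 = $34.63
Medicare tax: $6,262.87 × 0.015 = $93.94
Total deductions = $597.48 + $175.63 + $844.14 + $34.63 + $93.94 = $1,745.82
Net pay = $6,262.87 − $1,745.82 = $4,517.05

$4,517.05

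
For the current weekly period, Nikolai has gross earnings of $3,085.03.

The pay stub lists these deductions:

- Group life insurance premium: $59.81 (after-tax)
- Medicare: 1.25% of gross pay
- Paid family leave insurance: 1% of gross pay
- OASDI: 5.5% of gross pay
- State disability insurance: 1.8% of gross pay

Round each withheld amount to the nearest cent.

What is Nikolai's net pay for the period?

State disability insurance: $3,085.03 × 0.018 = $55.53
Paid family leave insurance: $3,085.03 × 0.01 = $30.85
Medicare: $3,085.03 × 0.0125 = $38.56
OASDI: $3,085.03 × 0.055 = $169.68
Group life insurance premium: $59.81
Total deductions = $55.53 + $30.85 + $38.56 + $169.68 + $59.81 = $354.43
Net pay = $3,085.03 − $354.43 = $2,730.60

$2,730.60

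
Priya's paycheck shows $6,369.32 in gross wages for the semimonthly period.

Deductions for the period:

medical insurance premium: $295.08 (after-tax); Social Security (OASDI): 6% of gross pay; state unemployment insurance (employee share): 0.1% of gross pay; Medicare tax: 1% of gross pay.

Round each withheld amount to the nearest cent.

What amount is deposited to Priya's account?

State unemployment insurance (employee share): $6,369.32 × 0.001 = $6.37
Medicare tax: $6,369.32 × 0.01 = $63.69
Social Security (OASDI): $6,369.32 × 0.06 = $382.16
Medical insurance premium: $295.08
Total deductions = $6.37 + $63.69 + $382.16 + $295.08 = $747.30
Net pay = $6,369.32 − $747.30 = $5,622.02

$5,622.02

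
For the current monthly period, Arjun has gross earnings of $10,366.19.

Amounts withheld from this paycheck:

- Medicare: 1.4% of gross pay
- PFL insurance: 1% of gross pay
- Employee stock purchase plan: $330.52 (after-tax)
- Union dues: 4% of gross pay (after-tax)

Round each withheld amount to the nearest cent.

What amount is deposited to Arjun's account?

$9,372.23

PFL insurance: $10,366.19 × 0.01 = $103.66
Medicare: $10,366.19 × 0.014 = $145.13
Employee stock purchase plan: $330.52
Union dues: $10,366.19 × 0.04 = $414.65
Total deductions = $103.66 + $145.13 + $330.52 + $414.65 = $993.96
Net pay = $10,366.19 − $993.96 = $9,372.23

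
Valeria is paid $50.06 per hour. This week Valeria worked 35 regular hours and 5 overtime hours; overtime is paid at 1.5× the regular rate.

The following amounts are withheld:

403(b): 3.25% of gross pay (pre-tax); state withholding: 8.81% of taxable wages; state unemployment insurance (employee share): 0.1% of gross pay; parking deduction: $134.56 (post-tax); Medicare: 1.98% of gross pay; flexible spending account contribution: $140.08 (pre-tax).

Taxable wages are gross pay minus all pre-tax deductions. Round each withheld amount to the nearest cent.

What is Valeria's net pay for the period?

Regular pay: 35 × $50.06 = $1752.10
Overtime pay: 5 × $50.06 × 1.5 = $375.45
Gross pay = $1752.10 + $375.45 = $2127.55
403(b): $2127.55 × 0.0325 = $69.15
Flexible spending account contribution: $140.08
Pre-tax total = $69.15 + $140.08 = $209.23
Taxable wages = $2127.55 − $209.23 = $1918.32
State withholding: $1918.32 × 0.0881 = $169.00
State unemployment insurance (employee share): $2127.55 × 0.001 = $2.13
Medicare: $2127.55 × 0.0198 = $42.13
Parking deduction: $134.56
Total deductions = $69.15 + $140.08 + $169.00 + $2.13 + $42.13 + $134.56 = $557.05
Net pay = $2127.55 − $557.05 = $1570.50

$1570.50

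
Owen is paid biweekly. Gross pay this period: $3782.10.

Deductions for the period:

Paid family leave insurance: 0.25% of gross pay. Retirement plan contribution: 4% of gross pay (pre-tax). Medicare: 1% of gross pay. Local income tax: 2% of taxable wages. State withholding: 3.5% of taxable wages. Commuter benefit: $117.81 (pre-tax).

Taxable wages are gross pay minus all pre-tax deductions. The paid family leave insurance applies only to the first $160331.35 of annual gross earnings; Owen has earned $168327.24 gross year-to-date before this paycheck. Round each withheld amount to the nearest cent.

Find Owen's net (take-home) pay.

$3281.97

Commuter benefit: $117.81
Retirement plan contribution: $3782.10 × 0.04 = $151.28
Pre-tax total = $117.81 + $151.28 = $269.09
Taxable wages = $3782.10 − $269.09 = $3513.01
Local income tax: $3513.01 × 0.02 = $70.26
State withholding: $3513.01 × 0.035 = $122.96
Paid family leave insurance: annual cap $160331.35 already reached (YTD $168327.24), so $0.00
Medicare: $3782.10 × 0.01 = $37.82
Total deductions = $117.81 + $151.28 + $70.26 + $122.96 + $0.00 + $37.82 = $500.13
Net pay = $3782.10 − $500.13 = $3281.97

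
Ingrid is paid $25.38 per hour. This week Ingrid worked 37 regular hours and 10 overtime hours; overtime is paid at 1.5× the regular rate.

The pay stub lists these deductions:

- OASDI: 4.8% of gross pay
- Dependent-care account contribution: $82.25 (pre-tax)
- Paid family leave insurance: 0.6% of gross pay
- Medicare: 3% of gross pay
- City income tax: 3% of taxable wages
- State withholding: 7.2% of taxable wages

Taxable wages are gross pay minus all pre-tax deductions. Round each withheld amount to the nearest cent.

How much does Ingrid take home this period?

$1,000.42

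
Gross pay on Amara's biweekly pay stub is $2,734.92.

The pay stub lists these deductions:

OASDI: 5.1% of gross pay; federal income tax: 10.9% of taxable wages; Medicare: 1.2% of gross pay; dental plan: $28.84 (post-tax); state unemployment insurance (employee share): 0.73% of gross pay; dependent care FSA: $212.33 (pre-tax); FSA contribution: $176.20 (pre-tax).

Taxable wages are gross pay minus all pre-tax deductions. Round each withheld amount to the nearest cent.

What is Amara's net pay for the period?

$1,869.53

FSA contribution: $176.20
Dependent care FSA: $212.33
Pre-tax total = $176.20 + $212.33 = $388.53
Taxable wages = $2,734.92 − $388.53 = $2,346.39
Federal income tax: $2,346.39 × 0.109 = $255.76
State unemployment insurance (employee share): $2,734.92 × 0.0073 = $19.96
OASDI: $2,734.92 × 0.051 = $139.48
Medicare: $2,734.92 × 0.012 = $32.82
Dental plan: $28.84
Total deductions = $176.20 + $212.33 + $255.76 + $19.96 + $139.48 + $32.82 + $28.84 = $865.39
Net pay = $2,734.92 − $865.39 = $1,869.53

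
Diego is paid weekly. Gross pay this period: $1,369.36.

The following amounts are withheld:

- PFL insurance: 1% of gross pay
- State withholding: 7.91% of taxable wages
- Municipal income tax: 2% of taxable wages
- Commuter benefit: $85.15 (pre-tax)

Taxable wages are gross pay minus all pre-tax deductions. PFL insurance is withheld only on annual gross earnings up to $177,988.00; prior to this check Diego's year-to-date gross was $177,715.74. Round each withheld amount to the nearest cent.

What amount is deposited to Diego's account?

$1,154.23

Commuter benefit: $85.15
Taxable wages = $1,369.36 − $85.15 = $1,284.21
Municipal income tax: $1,284.21 × 0.02 = $25.68
State withholding: $1,284.21 × 0.0791 = $101.58
PFL insurance: only $177,988.00 − $177,715.74 = $272.26 of this check is subject → $272.26 × 0.01 = $2.72
Total deductions = $85.15 + $25.68 + $101.58 + $2.72 = $215.13
Net pay = $1,369.36 − $215.13 = $1,154.23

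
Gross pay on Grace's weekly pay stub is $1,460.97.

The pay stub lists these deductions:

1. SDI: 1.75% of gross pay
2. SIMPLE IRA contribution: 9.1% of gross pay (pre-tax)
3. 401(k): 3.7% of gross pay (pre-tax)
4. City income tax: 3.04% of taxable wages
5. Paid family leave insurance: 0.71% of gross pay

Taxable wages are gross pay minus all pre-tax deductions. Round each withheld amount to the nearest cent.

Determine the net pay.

SIMPLE IRA contribution: $1,460.97 × 0.091 = $132.95
401(k): $1,460.97 × 0.037 = $54.06
Pre-tax total = $132.95 + $54.06 = $187.01
Taxable wages = $1,460.97 − $187.01 = $1,273.96
City income tax: $1,273.96 × 0.0304 = $38.73
Paid family leave insurance: $1,460.97 × 0.0071 = $10.37
SDI: $1,460.97 × 0.0175 = $25.57
Total deductions = $132.95 + $54.06 + $38.73 + $10.37 + $25.57 = $261.68
Net pay = $1,460.97 − $261.68 = $1,199.29

$1,199.29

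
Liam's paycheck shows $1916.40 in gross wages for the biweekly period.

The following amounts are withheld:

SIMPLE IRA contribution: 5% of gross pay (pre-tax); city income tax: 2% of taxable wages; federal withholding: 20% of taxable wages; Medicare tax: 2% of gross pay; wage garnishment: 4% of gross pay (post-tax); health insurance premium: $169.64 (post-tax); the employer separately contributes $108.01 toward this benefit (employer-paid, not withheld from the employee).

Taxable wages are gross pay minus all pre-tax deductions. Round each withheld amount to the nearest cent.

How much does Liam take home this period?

$1135.42

SIMPLE IRA contribution: $1916.40 × 0.05 = $95.82
Taxable wages = $1916.40 − $95.82 = $1820.58
Federal withholding: $1820.58 × 0.2 = $364.12
City income tax: $1820.58 × 0.02 = $36.41
Medicare tax: $1916.40 × 0.02 = $38.33
Health insurance premium: $169.64
Wage garnishment: $1916.40 × 0.04 = $76.66
(Employer's $108.01 toward health insurance premium is not withheld from the employee.)
Total deductions = $95.82 + $364.12 + $36.41 + $38.33 + $169.64 + $76.66 = $780.98
Net pay = $1916.40 − $780.98 = $1135.42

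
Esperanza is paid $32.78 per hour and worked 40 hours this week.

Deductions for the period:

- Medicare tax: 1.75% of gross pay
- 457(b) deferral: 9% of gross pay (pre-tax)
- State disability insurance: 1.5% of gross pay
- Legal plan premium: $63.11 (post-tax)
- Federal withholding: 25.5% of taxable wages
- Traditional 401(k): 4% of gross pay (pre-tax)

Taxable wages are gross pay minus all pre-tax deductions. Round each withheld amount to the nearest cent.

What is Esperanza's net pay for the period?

Gross pay: 40 × $32.78 = $1311.20
Traditional 401(k): $1311.20 × 0.04 = $52.45
457(b) deferral: $1311.20 × 0.09 = $118.01
Pre-tax total = $52.45 + $118.01 = $170.46
Taxable wages = $1311.20 − $170.46 = $1140.74
Federal withholding: $1140.74 × 0.255 = $290.89
Medicare tax: $1311.20 × 0.0175 = $22.95
State disability insurance: $1311.20 × 0.015 = $19.67
Legal plan premium: $63.11
Total deductions = $52.45 + $118.01 + $290.89 + $22.95 + $19.67 + $63.11 = $567.08
Net pay = $1311.20 − $567.08 = $744.12

$744.12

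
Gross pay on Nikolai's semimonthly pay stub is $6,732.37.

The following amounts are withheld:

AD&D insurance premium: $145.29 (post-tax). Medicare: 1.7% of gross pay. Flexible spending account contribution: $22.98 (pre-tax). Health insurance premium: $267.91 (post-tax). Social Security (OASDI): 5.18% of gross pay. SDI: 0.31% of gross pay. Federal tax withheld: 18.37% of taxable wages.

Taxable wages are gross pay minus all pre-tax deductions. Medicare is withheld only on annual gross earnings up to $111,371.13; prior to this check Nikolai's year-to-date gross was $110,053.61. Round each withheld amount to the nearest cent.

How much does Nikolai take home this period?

Flexible spending account contribution: $22.98
Taxable wages = $6,732.37 − $22.98 = $6,709.39
Federal tax withheld: $6,709.39 × 0.1837 = $1,232.51
SDI: $6,732.37 × 0.0031 = $20.87
Social Security (OASDI): $6,732.37 × 0.0518 = $348.74
Medicare: only $111,371.13 − $110,053.61 = $1,317.52 of this check is subject → $1,317.52 × 0.017 = $22.40
AD&D insurance premium: $145.29
Health insurance premium: $267.91
Total deductions = $22.98 + $1,232.51 + $20.87 + $348.74 + $22.40 + $145.29 + $267.91 = $2,060.70
Net pay = $6,732.37 − $2,060.70 = $4,671.67

$4,671.67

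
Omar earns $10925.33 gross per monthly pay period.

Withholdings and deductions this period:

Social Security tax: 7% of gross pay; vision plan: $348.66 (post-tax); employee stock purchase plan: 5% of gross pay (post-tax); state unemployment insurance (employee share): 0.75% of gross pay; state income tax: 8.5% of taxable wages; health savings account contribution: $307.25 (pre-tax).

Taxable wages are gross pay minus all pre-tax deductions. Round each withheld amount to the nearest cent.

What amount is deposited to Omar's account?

$7973.90

Health savings account contribution: $307.25
Taxable wages = $10925.33 − $307.25 = $10618.08
State income tax: $10618.08 × 0.085 = $902.54
State unemployment insurance (employee share): $10925.33 × 0.0075 = $81.94
Social Security tax: $10925.33 × 0.07 = $764.77
Employee stock purchase plan: $10925.33 × 0.05 = $546.27
Vision plan: $348.66
Total deductions = $307.25 + $902.54 + $81.94 + $764.77 + $546.27 + $348.66 = $2951.43
Net pay = $10925.33 − $2951.43 = $7973.90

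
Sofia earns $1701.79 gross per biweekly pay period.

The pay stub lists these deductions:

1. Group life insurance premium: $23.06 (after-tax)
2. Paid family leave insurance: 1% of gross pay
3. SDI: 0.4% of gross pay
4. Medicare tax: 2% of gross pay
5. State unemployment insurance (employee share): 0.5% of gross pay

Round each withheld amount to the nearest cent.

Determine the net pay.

$1612.35

Paid family leave insurance: $1701.79 × 0.01 = $17.02
Medicare tax: $1701.79 × 0.02 = $34.04
State unemployment insurance (employee share): $1701.79 × 0.005 = $8.51
SDI: $1701.79 × 0.004 = $6.81
Group life insurance premium: $23.06
Total deductions = $17.02 + $34.04 + $8.51 + $6.81 + $23.06 = $89.44
Net pay = $1701.79 − $89.44 = $1612.35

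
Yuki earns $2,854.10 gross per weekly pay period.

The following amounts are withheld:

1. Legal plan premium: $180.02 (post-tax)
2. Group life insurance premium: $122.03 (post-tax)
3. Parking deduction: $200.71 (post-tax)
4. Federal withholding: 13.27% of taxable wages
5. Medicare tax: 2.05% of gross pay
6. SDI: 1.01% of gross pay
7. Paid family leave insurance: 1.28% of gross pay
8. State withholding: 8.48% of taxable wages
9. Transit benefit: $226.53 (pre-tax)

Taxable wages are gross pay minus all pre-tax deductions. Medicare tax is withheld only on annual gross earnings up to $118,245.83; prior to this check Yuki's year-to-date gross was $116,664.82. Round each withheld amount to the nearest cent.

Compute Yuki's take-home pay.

$1,455.54

Transit benefit: $226.53
Taxable wages = $2,854.10 − $226.53 = $2,627.57
Federal withholding: $2,627.57 × 0.1327 = $348.68
State withholding: $2,627.57 × 0.0848 = $222.82
Medicare tax: only $118,245.83 − $116,664.82 = $1,581.01 of this check is subject → $1,581.01 × 0.0205 = $32.41
SDI: $2,854.10 × 0.0101 = $28.83
Paid family leave insurance: $2,854.10 × 0.0128 = $36.53
Group life insurance premium: $122.03
Parking deduction: $200.71
Legal plan premium: $180.02
Total deductions = $226.53 + $348.68 + $222.82 + $32.41 + $28.83 + $36.53 + $122.03 + $200.71 + $180.02 = $1,398.56
Net pay = $2,854.10 − $1,398.56 = $1,455.54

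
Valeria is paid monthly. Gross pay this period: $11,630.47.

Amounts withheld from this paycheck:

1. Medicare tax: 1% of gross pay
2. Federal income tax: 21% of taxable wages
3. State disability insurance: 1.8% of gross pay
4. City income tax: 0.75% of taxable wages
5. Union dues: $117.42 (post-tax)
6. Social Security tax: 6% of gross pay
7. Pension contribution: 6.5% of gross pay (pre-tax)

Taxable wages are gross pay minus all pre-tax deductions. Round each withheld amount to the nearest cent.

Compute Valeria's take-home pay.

Pension contribution: $11,630.47 × 0.065 = $755.98
Taxable wages = $11,630.47 − $755.98 = $10,874.49
City income tax: $10,874.49 × 0.0075 = $81.56
Federal income tax: $10,874.49 × 0.21 = $2,283.64
Social Security tax: $11,630.47 × 0.06 = $697.83
Medicare tax: $11,630.47 × 0.01 = $116.30
State disability insurance: $11,630.47 × 0.018 = $209.35
Union dues: $117.42
Total deductions = $755.98 + $81.56 + $2,283.64 + $697.83 + $116.30 + $209.35 + $117.42 = $4,262.08
Net pay = $11,630.47 − $4,262.08 = $7,368.39

$7,368.39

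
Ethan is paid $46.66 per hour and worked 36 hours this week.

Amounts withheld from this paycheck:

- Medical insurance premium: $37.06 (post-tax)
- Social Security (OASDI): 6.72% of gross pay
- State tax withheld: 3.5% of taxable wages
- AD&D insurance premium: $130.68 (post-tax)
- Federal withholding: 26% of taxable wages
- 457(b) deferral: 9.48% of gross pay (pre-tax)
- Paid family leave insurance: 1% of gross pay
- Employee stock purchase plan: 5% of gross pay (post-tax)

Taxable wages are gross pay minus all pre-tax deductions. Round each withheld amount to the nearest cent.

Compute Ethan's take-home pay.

Gross pay: 36 × $46.66 = $1679.76
457(b) deferral: $1679.76 × 0.0948 = $159.24
Taxable wages = $1679.76 − $159.24 = $1520.52
State tax withheld: $1520.52 × 0.035 = $53.22
Federal withholding: $1520.52 × 0.26 = $395.34
Paid family leave insurance: $1679.76 × 0.01 = $16.80
Social Security (OASDI): $1679.76 × 0.0672 = $112.88
AD&D insurance premium: $130.68
Medical insurance premium: $37.06
Employee stock purchase plan: $1679.76 × 0.05 = $83.99
Total deductions = $159.24 + $53.22 + $395.34 + $16.80 + $112.88 + $130.68 + $37.06 + $83.99 = $989.21
Net pay = $1679.76 − $989.21 = $690.55

$690.55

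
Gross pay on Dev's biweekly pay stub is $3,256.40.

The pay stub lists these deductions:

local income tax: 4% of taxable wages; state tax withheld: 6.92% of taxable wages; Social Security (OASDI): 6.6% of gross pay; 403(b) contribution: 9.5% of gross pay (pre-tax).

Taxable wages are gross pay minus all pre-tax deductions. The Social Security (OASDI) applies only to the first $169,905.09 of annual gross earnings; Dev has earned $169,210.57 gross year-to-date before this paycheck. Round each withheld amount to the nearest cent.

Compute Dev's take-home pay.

403(b) contribution: $3,256.40 × 0.095 = $309.36
Taxable wages = $3,256.40 − $309.36 = $2,947.04
Local income tax: $2,947.04 × 0.04 = $117.88
State tax withheld: $2,947.04 × 0.0692 = $203.94
Social Security (OASDI): only $169,905.09 − $169,210.57 = $694.52 of this check is subject → $694.52 × 0.066 = $45.84
Total deductions = $309.36 + $117.88 + $203.94 + $45.84 = $677.02
Net pay = $3,256.40 − $677.02 = $2,579.38

$2,579.38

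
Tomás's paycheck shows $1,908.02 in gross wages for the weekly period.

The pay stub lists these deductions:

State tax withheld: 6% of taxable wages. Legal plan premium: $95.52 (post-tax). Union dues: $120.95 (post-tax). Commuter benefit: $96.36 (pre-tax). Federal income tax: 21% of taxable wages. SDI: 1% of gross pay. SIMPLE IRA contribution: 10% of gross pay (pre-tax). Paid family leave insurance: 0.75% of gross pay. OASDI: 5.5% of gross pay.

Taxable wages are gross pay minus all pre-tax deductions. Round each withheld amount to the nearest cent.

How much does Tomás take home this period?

Commuter benefit: $96.36
SIMPLE IRA contribution: $1,908.02 × 0.1 = $190.80
Pre-tax total = $96.36 + $190.80 = $287.16
Taxable wages = $1,908.02 − $287.16 = $1,620.86
State tax withheld: $1,620.86 × 0.06 = $97.25
Federal income tax: $1,620.86 × 0.21 = $340.38
SDI: $1,908.02 × 0.01 = $19.08
OASDI: $1,908.02 × 0.055 = $104.94
Paid family leave insurance: $1,908.02 × 0.0075 = $14.31
Legal plan premium: $95.52
Union dues: $120.95
Total deductions = $96.36 + $190.80 + $97.25 + $340.38 + $19.08 + $104.94 + $14.31 + $95.52 + $120.95 = $1,079.59
Net pay = $1,908.02 − $1,079.59 = $828.43

$828.43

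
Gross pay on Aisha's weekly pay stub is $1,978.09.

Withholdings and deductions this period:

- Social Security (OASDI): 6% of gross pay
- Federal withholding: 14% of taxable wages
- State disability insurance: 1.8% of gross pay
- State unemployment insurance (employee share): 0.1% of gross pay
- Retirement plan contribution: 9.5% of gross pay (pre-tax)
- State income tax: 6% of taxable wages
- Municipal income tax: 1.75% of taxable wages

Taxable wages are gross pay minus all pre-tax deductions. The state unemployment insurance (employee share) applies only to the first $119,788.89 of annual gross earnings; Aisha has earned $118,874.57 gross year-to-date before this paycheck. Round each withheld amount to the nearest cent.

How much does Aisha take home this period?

$1,245.60

Retirement plan contribution: $1,978.09 × 0.095 = $187.92
Taxable wages = $1,978.09 − $187.92 = $1,790.17
Federal withholding: $1,790.17 × 0.14 = $250.62
State income tax: $1,790.17 × 0.06 = $107.41
Municipal income tax: $1,790.17 × 0.0175 = $31.33
Social Security (OASDI): $1,978.09 × 0.06 = $118.69
State disability insurance: $1,978.09 × 0.018 = $35.61
State unemployment insurance (employee share): only $119,788.89 − $118,874.57 = $914.32 of this check is subject → $914.32 × 0.001 = $0.91
Total deductions = $187.92 + $250.62 + $107.41 + $31.33 + $118.69 + $35.61 + $0.91 = $732.49
Net pay = $1,978.09 − $732.49 = $1,245.60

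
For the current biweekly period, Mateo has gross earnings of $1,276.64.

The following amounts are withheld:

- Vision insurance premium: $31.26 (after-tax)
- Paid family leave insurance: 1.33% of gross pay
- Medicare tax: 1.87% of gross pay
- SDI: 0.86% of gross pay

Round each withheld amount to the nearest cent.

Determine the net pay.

SDI: $1,276.64 × 0.0086 = $10.98
Paid family leave insurance: $1,276.64 × 0.0133 = $16.98
Medicare tax: $1,276.64 × 0.0187 = $23.87
Vision insurance premium: $31.26
Total deductions = $10.98 + $16.98 + $23.87 + $31.26 = $83.09
Net pay = $1,276.64 − $83.09 = $1,193.55

$1,193.55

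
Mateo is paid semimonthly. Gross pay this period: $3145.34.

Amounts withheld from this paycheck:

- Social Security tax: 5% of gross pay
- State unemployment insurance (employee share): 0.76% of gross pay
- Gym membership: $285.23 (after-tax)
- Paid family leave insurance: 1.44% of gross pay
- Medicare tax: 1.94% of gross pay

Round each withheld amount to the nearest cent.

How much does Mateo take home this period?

$2572.63

State unemployment insurance (employee share): $3145.34 × 0.0076 = $23.90
Social Security tax: $3145.34 × 0.05 = $157.27
Medicare tax: $3145.34 × 0.0194 = $61.02
Paid family leave insurance: $3145.34 × 0.0144 = $45.29
Gym membership: $285.23
Total deductions = $23.90 + $157.27 + $61.02 + $45.29 + $285.23 = $572.71
Net pay = $3145.34 − $572.71 = $2572.63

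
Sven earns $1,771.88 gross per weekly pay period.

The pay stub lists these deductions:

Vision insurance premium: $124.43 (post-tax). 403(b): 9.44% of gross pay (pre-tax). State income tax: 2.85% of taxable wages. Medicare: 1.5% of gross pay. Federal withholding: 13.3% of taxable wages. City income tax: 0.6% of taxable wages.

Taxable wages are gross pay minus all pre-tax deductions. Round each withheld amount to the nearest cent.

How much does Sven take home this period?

403(b): $1,771.88 × 0.0944 = $167.27
Taxable wages = $1,771.88 − $167.27 = $1,604.61
Federal withholding: $1,604.61 × 0.133 = $213.41
State income tax: $1,604.61 × 0.0285 = $45.73
City income tax: $1,604.61 × 0.006 = $9.63
Medicare: $1,771.88 × 0.015 = $26.58
Vision insurance premium: $124.43
Total deductions = $167.27 + $213.41 + $45.73 + $9.63 + $26.58 + $124.43 = $587.05
Net pay = $1,771.88 − $587.05 = $1,184.83

$1,184.83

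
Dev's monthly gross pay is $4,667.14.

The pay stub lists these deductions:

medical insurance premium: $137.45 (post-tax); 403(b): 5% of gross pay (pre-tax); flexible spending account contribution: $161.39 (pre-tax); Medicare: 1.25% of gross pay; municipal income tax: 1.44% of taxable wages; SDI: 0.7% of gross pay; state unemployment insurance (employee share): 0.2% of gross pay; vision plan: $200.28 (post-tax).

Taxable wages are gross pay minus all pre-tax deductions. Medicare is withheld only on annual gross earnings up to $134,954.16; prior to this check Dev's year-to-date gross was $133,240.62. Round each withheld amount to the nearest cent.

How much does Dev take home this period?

Flexible spending account contribution: $161.39
403(b): $4,667.14 × 0.05 = $233.36
Pre-tax total = $161.39 + $233.36 = $394.75
Taxable wages = $4,667.14 − $394.75 = $4,272.39
Municipal income tax: $4,272.39 × 0.0144 = $61.52
Medicare: only $134,954.16 − $133,240.62 = $1,713.54 of this check is subject → $1,713.54 × 0.0125 = $21.42
SDI: $4,667.14 × 0.007 = $32.67
State unemployment insurance (employee share): $4,667.14 × 0.002 = $9.33
Vision plan: $200.28
Medical insurance premium: $137.45
Total deductions = $161.39 + $233.36 + $61.52 + $21.42 + $32.67 + $9.33 + $200.28 + $137.45 = $857.42
Net pay = $4,667.14 − $857.42 = $3,809.72

$3,809.72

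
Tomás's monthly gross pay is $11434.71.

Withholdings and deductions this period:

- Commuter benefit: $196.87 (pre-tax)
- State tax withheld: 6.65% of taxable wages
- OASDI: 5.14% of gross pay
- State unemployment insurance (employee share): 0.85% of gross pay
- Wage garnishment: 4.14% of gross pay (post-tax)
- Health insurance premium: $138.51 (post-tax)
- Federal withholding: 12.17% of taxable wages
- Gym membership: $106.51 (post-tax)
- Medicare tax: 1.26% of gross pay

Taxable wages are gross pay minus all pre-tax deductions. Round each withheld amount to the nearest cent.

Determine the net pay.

$7575.43

Commuter benefit: $196.87
Taxable wages = $11434.71 − $196.87 = $11237.84
State tax withheld: $11237.84 × 0.0665 = $747.32
Federal withholding: $11237.84 × 0.1217 = $1367.65
OASDI: $11434.71 × 0.0514 = $587.74
State unemployment insurance (employee share): $11434.71 × 0.0085 = $97.20
Medicare tax: $11434.71 × 0.0126 = $144.08
Wage garnishment: $11434.71 × 0.0414 = $473.40
Health insurance premium: $138.51
Gym membership: $106.51
Total deductions = $196.87 + $747.32 + $1367.65 + $587.74 + $97.20 + $144.08 + $473.40 + $138.51 + $106.51 = $3859.28
Net pay = $11434.71 − $3859.28 = $7575.43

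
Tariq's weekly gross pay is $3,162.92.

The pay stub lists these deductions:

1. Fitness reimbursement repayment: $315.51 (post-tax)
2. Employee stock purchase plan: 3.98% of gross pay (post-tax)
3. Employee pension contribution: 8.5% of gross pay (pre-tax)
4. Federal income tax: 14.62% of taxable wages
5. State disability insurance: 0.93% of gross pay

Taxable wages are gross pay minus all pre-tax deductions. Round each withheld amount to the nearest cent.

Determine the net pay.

$2,000.15

Employee pension contribution: $3,162.92 × 0.085 = $268.85
Taxable wages = $3,162.92 − $268.85 = $2,894.07
Federal income tax: $2,894.07 × 0.1462 = $423.11
State disability insurance: $3,162.92 × 0.0093 = $29.42
Fitness reimbursement repayment: $315.51
Employee stock purchase plan: $3,162.92 × 0.0398 = $125.88
Total deductions = $268.85 + $423.11 + $29.42 + $315.51 + $125.88 = $1,162.77
Net pay = $3,162.92 − $1,162.77 = $2,000.15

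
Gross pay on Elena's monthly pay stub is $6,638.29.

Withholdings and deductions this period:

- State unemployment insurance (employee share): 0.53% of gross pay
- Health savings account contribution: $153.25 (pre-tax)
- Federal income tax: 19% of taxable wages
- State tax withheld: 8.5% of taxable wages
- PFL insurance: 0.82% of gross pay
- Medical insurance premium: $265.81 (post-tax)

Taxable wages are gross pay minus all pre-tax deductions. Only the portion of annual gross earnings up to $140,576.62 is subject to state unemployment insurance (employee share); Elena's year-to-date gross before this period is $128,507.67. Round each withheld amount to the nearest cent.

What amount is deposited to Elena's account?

Health savings account contribution: $153.25
Taxable wages = $6,638.29 − $153.25 = $6,485.04
State tax withheld: $6,485.04 × 0.085 = $551.23
Federal income tax: $6,485.04 × 0.19 = $1,232.16
State unemployment insurance (employee share): cap not yet reached, full $6,638.29 is subject → $6,638.29 × 0.0053 = $35.18
PFL insurance: $6,638.29 × 0.0082 = $54.43
Medical insurance premium: $265.81
Total deductions = $153.25 + $551.23 + $1,232.16 + $35.18 + $54.43 + $265.81 = $2,292.06
Net pay = $6,638.29 − $2,292.06 = $4,346.23

$4,346.23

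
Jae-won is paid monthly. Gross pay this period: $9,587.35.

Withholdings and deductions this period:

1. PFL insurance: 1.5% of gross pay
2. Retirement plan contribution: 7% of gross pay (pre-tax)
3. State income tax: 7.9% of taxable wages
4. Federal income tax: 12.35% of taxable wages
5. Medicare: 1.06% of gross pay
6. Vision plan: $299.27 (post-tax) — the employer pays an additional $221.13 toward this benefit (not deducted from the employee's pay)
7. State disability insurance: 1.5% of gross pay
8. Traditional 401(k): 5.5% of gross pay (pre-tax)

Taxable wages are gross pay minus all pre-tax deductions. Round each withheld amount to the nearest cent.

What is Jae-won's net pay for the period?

$6,001.66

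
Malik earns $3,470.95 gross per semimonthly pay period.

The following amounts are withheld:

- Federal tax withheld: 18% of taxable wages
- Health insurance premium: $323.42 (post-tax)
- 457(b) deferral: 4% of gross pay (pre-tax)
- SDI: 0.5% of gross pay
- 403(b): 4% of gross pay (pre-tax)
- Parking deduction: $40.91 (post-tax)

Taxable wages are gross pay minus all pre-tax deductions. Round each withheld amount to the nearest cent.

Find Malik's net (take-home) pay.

$2,236.80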